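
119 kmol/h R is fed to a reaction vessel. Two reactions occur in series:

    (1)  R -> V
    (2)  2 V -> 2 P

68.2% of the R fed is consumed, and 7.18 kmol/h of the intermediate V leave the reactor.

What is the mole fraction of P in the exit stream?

0.622

Conversion of R: R consumed = 1ξ₁ = 0.682 × 119 → ξ₁ = 81.16 kmol/h.
V balance: n_V = 0 + 1ξ₁ − 2ξ₂ = 7.18 → ξ₂ = (1·81.16 − 7.18)/2 = 36.99 kmol/h.
Outlet amounts (n = n₀ + Σ ν·ξ):
  R: 119 − 1(81.16) = 37.84
  V: 0 + 1(81.16) − 2(36.99) = 7.18
  P: 0 + 2(36.99) = 73.98
Total out = 119 kmol/h; y_P = 73.98 / 119 = 0.6217.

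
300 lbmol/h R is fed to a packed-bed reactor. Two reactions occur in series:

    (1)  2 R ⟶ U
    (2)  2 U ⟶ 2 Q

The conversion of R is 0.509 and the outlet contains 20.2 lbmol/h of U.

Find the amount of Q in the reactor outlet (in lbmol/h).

56.1 lbmol/h

Conversion of R: R consumed = 2ξ₁ = 0.509 × 300 → ξ₁ = 76.35 lbmol/h.
U balance: n_U = 0 + 1ξ₁ − 2ξ₂ = 20.2 → ξ₂ = (1·76.35 − 20.2)/2 = 28.07 lbmol/h.
Outlet amounts (n = n₀ + Σ ν·ξ):
  R: 300 − 2(76.35) = 147.3
  U: 0 + 1(76.35) − 2(28.07) = 20.2
  Q: 0 + 2(28.07) = 56.15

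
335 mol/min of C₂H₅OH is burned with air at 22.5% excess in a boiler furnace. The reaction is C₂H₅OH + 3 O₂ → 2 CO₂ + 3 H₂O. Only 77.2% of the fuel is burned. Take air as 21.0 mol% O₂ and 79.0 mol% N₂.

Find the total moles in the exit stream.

6460 mol/min

Stoichiometric O₂ = 3 × 335 = 1005 mol/min; O₂ fed = 1005 × 1.225 = 1231 mol/min.
N₂ fed = 1231 × 79/21 = 4631 mol/min.
Fuel reacted = 0.772 × 335 → ξ = 258.6 mol/min.
Outlet (n = n₀ + ν ξ):
  C₂H₅OH: 335 − 1(258.6) = 76.38
  O₂: 1231 − 3(258.6) = 455.3
  N₂: 4631 (inert)
  CO₂: 0 + 2(258.6) = 517.2
  H₂O: 0 + 3(258.6) = 775.9
Total out = 76.38 + 455.3 + 4631 + 517.2 + 775.9 = 6456 mol/min.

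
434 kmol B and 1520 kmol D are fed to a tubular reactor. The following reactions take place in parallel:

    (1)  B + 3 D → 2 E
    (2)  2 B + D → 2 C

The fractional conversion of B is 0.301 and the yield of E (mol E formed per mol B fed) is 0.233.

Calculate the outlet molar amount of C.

80.1 kmol

Yield of E: 2ξ₁ / 434 = 0.233 → ξ₁ = 50.56 kmol.
Conversion of B: 1ξ₁ + 2ξ₂ = 0.301 × 434 = 130.6 → ξ₂ = 40.04 kmol.
Outlet amounts (n = n₀ + Σ ν·ξ):
  B: 434 − 1(50.56) − 2(40.04) = 303.4
  D: 1520 − 3(50.56) − 1(40.04) = 1328
  E: 0 + 2(50.56) = 101.1
  C: 0 + 2(40.04) = 80.07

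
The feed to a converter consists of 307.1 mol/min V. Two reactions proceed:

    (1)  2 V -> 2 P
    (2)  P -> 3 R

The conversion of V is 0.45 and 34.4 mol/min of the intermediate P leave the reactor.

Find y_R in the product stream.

Conversion of V: V consumed = 2ξ₁ = 0.45 × 307.1 → ξ₁ = 69.1 mol/min.
P balance: n_P = 0 + 2ξ₁ − 1ξ₂ = 34.4 → ξ₂ = (2·69.1 − 34.4)/1 = 103.8 mol/min.
Outlet amounts (n = n₀ + Σ ν·ξ):
  V: 307.1 − 2(69.1) = 168.9
  P: 0 + 2(69.1) − 1(103.8) = 34.4
  R: 0 + 3(103.8) = 311.4
Total out = 514.7 mol/min; y_R = 311.4 / 514.7 = 0.605.

0.605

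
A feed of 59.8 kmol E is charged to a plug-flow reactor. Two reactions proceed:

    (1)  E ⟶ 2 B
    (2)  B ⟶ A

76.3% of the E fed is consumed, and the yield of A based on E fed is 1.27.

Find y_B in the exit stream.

0.145

Conversion of E: E consumed = 1ξ₁ = 0.763 × 59.8 → ξ₁ = 45.63 kmol.
Yield of A: 1ξ₂ / 59.8 = 1.27 → ξ₂ = 75.95 kmol.
Outlet amounts (n = n₀ + Σ ν·ξ):
  E: 59.8 − 1(45.63) = 14.17
  B: 0 + 2(45.63) − 1(75.95) = 15.31
  A: 0 + 1(75.95) = 75.95
Total out = 105.4 kmol; y_B = 15.31 / 105.4 = 0.1452.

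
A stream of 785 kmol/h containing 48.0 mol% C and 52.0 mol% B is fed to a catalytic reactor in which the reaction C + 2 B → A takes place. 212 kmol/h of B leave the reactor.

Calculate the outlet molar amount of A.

98.1 kmol/h

For B: n = n₀ − 2ξ → 212 = 408.2 − 2ξ, giving ξ = 98.1 kmol/h.
Outlet amounts (n = n₀ + ν ξ):
  C: 376.8 − 1(98.1) = 278.7
  B: 408.2 − 2(98.1) = 212
  A: 0 + 1(98.1) = 98.1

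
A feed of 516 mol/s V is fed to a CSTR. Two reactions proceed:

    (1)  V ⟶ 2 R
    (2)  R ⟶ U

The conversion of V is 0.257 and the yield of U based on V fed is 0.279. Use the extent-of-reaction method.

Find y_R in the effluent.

0.187

Conversion of V: V consumed = 1ξ₁ = 0.257 × 516 → ξ₁ = 132.6 mol/s.
Yield of U: 1ξ₂ / 516 = 0.279 → ξ₂ = 144 mol/s.
Outlet amounts (n = n₀ + Σ ν·ξ):
  V: 516 − 1(132.6) = 383.4
  R: 0 + 2(132.6) − 1(144) = 121.3
  U: 0 + 1(144) = 144
Total out = 648.6 mol/s; y_R = 121.3 / 648.6 = 0.187.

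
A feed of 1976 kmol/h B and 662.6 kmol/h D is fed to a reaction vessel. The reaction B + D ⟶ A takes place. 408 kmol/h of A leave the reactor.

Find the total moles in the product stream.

For A: n = n₀ + 1ξ → 408 = 0 + 1ξ, giving ξ = 408 kmol/h.
Outlet amounts (n = n₀ + ν ξ):
  B: 1976 − 1(408) = 1568
  D: 662.6 − 1(408) = 254.6
  A: 0 + 1(408) = 408
Total out = 1568 + 254.6 + 408 = 2231 kmol/h.

2230 kmol/h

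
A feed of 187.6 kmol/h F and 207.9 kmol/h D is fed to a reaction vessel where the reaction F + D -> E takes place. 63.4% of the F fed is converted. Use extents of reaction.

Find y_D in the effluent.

0.322

F reacted = 0.634 × 187.6 = 118.9 kmol/h; ν_F = −1, so ξ = 118.9/1 = 118.9 kmol/h.
Outlet amounts (n = n₀ + ν ξ):
  F: 187.6 − 1(118.9) = 68.66
  D: 207.9 − 1(118.9) = 88.96
  E: 0 + 1(118.9) = 118.9
Total out = 276.6 kmol/h; y_D = 88.96 / 276.6 = 0.3217.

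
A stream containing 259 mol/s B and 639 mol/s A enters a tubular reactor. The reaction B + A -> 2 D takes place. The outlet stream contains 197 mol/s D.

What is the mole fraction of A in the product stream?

0.602

For D: n = n₀ + 2ξ → 197 = 0 + 2ξ, giving ξ = 98.5 mol/s.
Outlet amounts (n = n₀ + ν ξ):
  B: 259 − 1(98.5) = 160.5
  A: 639 − 1(98.5) = 540.5
  D: 0 + 2(98.5) = 197
Total out = 898 mol/s; y_A = 540.5 / 898 = 0.6019.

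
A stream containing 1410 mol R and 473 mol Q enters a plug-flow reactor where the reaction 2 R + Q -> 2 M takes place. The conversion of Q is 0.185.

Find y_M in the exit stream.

0.0975

Q reacted = 0.185 × 473 = 87.5 mol; ν_Q = −1, so ξ = 87.5/1 = 87.5 mol.
Outlet amounts (n = n₀ + ν ξ):
  R: 1410 − 2(87.5) = 1235
  Q: 473 − 1(87.5) = 385.5
  M: 0 + 2(87.5) = 175
Total out = 1795 mol; y_M = 175 / 1795 = 0.09747.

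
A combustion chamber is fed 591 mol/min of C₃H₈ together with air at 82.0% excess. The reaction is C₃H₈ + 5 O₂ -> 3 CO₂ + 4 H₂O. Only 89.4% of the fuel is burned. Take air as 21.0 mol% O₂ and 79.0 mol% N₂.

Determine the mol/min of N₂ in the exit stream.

20200 mol/min

Stoichiometric O₂ = 5 × 591 = 2955 mol/min; O₂ fed = 2955 × 1.820 = 5378 mol/min.
N₂ fed = 5378 × 79/21 = 20230 mol/min.
Fuel reacted = 0.894 × 591 → ξ = 528.4 mol/min.
Outlet (n = n₀ + ν ξ):
  C₃H₈: 591 − 1(528.4) = 62.65
  O₂: 5378 − 5(528.4) = 2736
  N₂: 20230 (inert)
  CO₂: 0 + 3(528.4) = 1585
  H₂O: 0 + 4(528.4) = 2113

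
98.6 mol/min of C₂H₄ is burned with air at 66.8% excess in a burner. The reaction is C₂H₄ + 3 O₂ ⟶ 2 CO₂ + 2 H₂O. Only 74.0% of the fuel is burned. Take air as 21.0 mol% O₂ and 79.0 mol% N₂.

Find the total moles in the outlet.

Stoichiometric O₂ = 3 × 98.6 = 295.8 mol/min; O₂ fed = 295.8 × 1.668 = 493.4 mol/min.
N₂ fed = 493.4 × 79/21 = 1856 mol/min.
Fuel reacted = 0.74 × 98.6 → ξ = 72.96 mol/min.
Outlet (n = n₀ + ν ξ):
  C₂H₄: 98.6 − 1(72.96) = 25.64
  O₂: 493.4 − 3(72.96) = 274.5
  N₂: 1856 (inert)
  CO₂: 0 + 2(72.96) = 145.9
  H₂O: 0 + 2(72.96) = 145.9
Total out = 25.64 + 274.5 + 1856 + 145.9 + 145.9 = 2448 mol/min.

2450 mol/min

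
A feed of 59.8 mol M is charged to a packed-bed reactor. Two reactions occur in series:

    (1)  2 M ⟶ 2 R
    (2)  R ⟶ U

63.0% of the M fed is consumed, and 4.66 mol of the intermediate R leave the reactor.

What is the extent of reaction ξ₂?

Conversion of M: M consumed = 2ξ₁ = 0.63 × 59.8 → ξ₁ = 18.84 mol.
R balance: n_R = 0 + 2ξ₁ − 1ξ₂ = 4.66 → ξ₂ = (2·18.84 − 4.66)/1 = 33.01 mol.
Outlet amounts (n = n₀ + Σ ν·ξ):
  M: 59.8 − 2(18.84) = 22.13
  R: 0 + 2(18.84) − 1(33.01) = 4.66
  U: 0 + 1(33.01) = 33.01

ξ₂ = 33 mol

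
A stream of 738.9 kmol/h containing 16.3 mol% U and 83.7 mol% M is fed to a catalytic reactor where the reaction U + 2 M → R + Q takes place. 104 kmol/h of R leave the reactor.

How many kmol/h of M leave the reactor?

410 kmol/h

For R: n = n₀ + 1ξ → 104 = 0 + 1ξ, giving ξ = 104 kmol/h.
Outlet amounts (n = n₀ + ν ξ):
  U: 120.4 − 1(104) = 16.44
  M: 618.5 − 2(104) = 410.5
  R: 0 + 1(104) = 104
  Q: 0 + 1(104) = 104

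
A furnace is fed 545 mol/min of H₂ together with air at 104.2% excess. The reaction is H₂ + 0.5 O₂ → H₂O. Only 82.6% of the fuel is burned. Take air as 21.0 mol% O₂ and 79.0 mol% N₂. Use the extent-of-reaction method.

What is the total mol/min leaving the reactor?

2970 mol/min

Stoichiometric O₂ = 0.5 × 545 = 272.5 mol/min; O₂ fed = 272.5 × 2.042 = 556.4 mol/min.
N₂ fed = 556.4 × 79/21 = 2093 mol/min.
Fuel reacted = 0.826 × 545 → ξ = 450.2 mol/min.
Outlet (n = n₀ + ν ξ):
  H₂: 545 − 1(450.2) = 94.83
  O₂: 556.4 − 0.5(450.2) = 331.4
  N₂: 2093 (inert)
  H₂O: 0 + 1(450.2) = 450.2
Total out = 94.83 + 331.4 + 2093 + 450.2 = 2970 mol/min.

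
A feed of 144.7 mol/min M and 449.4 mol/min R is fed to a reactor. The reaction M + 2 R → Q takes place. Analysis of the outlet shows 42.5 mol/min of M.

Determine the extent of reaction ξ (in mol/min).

ξ = 102 mol/min

For M: n = n₀ − 1ξ → 42.5 = 144.7 − 1ξ, giving ξ = 102.2 mol/min.
Outlet amounts (n = n₀ + ν ξ):
  M: 144.7 − 1(102.2) = 42.5
  R: 449.4 − 2(102.2) = 245
  Q: 0 + 1(102.2) = 102.2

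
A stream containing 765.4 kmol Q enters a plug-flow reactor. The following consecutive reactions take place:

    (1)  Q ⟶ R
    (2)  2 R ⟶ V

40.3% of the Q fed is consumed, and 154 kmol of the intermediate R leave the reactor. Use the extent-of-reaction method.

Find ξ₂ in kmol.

Conversion of Q: Q consumed = 1ξ₁ = 0.403 × 765.4 → ξ₁ = 308.5 kmol.
R balance: n_R = 0 + 1ξ₁ − 2ξ₂ = 154 → ξ₂ = (1·308.5 − 154)/2 = 77.23 kmol.
Outlet amounts (n = n₀ + Σ ν·ξ):
  Q: 765.4 − 1(308.5) = 456.9
  R: 0 + 1(308.5) − 2(77.23) = 154
  V: 0 + 1(77.23) = 77.23

ξ₂ = 77.2 kmol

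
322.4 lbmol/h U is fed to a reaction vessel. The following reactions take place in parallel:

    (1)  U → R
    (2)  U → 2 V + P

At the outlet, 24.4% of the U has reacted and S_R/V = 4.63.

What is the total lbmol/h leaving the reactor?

Conversion of U: U consumed = 0.244 × 322.4 = 78.67 lbmol/h = 1ξ₁ + 1ξ₂.
Selectivity: 1ξ₁ / (2ξ₂) = 4.63 → ξ₁ = 9.26 ξ₂.
Substitute: (1·9.26 + 1) ξ₂ = 78.67 → ξ₂ = 7.667 lbmol/h, ξ₁ = 71 lbmol/h.
Outlet amounts (n = n₀ + Σ ν·ξ):
  U: 322.4 − 1(71) − 1(7.667) = 243.7
  R: 0 + 1(71) = 71
  V: 0 + 2(7.667) = 15.33
  P: 0 + 1(7.667) = 7.667
Total out = 243.7 + 71 + 15.33 + 7.667 = 337.7 lbmol/h.

338 lbmol/h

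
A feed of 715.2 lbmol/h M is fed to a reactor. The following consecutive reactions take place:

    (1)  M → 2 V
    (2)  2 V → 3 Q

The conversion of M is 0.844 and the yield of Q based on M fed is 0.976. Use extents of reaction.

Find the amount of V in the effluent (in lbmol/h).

Conversion of M: M consumed = 1ξ₁ = 0.844 × 715.2 → ξ₁ = 603.6 lbmol/h.
Yield of Q: 3ξ₂ / 715.2 = 0.976 → ξ₂ = 232.7 lbmol/h.
Outlet amounts (n = n₀ + Σ ν·ξ):
  M: 715.2 − 1(603.6) = 111.6
  V: 0 + 2(603.6) − 2(232.7) = 741.9
  Q: 0 + 3(232.7) = 698

742 lbmol/h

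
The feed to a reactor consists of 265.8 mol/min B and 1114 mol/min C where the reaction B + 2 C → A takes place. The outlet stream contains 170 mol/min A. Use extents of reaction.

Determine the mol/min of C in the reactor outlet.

For A: n = n₀ + 1ξ → 170 = 0 + 1ξ, giving ξ = 170 mol/min.
Outlet amounts (n = n₀ + ν ξ):
  B: 265.8 − 1(170) = 95.8
  C: 1114 − 2(170) = 774
  A: 0 + 1(170) = 170

774 mol/min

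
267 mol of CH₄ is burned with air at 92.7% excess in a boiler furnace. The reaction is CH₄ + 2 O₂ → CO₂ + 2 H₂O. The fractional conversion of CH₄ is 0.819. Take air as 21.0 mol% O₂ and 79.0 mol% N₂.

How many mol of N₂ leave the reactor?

Stoichiometric O₂ = 2 × 267 = 534 mol; O₂ fed = 534 × 1.927 = 1029 mol.
N₂ fed = 1029 × 79/21 = 3871 mol.
Fuel reacted = 0.819 × 267 → ξ = 218.7 mol.
Outlet (n = n₀ + ν ξ):
  CH₄: 267 − 1(218.7) = 48.33
  O₂: 1029 − 2(218.7) = 591.7
  N₂: 3871 (inert)
  CO₂: 0 + 1(218.7) = 218.7
  H₂O: 0 + 2(218.7) = 437.3

3870 mol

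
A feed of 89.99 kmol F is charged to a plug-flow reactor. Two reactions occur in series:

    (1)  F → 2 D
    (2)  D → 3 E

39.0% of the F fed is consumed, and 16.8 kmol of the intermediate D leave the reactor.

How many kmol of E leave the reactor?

160 kmol

Conversion of F: F consumed = 1ξ₁ = 0.39 × 89.99 → ξ₁ = 35.1 kmol.
D balance: n_D = 0 + 2ξ₁ − 1ξ₂ = 16.8 → ξ₂ = (2·35.1 − 16.8)/1 = 53.39 kmol.
Outlet amounts (n = n₀ + Σ ν·ξ):
  F: 89.99 − 1(35.1) = 54.89
  D: 0 + 2(35.1) − 1(53.39) = 16.8
  E: 0 + 3(53.39) = 160.2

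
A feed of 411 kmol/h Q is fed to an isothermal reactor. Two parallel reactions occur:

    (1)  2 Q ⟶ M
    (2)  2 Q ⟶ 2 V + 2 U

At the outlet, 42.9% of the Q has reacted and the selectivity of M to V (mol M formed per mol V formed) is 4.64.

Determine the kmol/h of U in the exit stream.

Conversion of Q: Q consumed = 0.429 × 411 = 176.3 kmol/h = 2ξ₁ + 2ξ₂.
Selectivity: 1ξ₁ / (2ξ₂) = 4.64 → ξ₁ = 9.28 ξ₂.
Substitute: (2·9.28 + 2) ξ₂ = 176.3 → ξ₂ = 8.576 kmol/h, ξ₁ = 79.58 kmol/h.
Outlet amounts (n = n₀ + Σ ν·ξ):
  Q: 411 − 2(79.58) − 2(8.576) = 234.7
  M: 0 + 1(79.58) = 79.58
  V: 0 + 2(8.576) = 17.15
  U: 0 + 2(8.576) = 17.15

17.2 kmol/h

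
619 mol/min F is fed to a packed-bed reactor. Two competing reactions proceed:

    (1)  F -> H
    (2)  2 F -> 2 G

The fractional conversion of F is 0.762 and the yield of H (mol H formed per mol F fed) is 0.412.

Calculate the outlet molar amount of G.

217 mol/min

Yield of H: 1ξ₁ / 619 = 0.412 → ξ₁ = 255 mol/min.
Conversion of F: 1ξ₁ + 2ξ₂ = 0.762 × 619 = 471.7 → ξ₂ = 108.3 mol/min.
Outlet amounts (n = n₀ + Σ ν·ξ):
  F: 619 − 1(255) − 2(108.3) = 147.3
  H: 0 + 1(255) = 255
  G: 0 + 2(108.3) = 216.7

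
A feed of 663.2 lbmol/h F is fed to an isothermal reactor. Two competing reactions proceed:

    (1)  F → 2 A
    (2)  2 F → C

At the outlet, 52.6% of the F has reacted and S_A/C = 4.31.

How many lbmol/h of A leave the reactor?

Conversion of F: F consumed = 0.526 × 663.2 = 348.8 lbmol/h = 1ξ₁ + 2ξ₂.
Selectivity: 2ξ₁ / (1ξ₂) = 4.31 → ξ₁ = 2.155 ξ₂.
Substitute: (1·2.155 + 2) ξ₂ = 348.8 → ξ₂ = 83.96 lbmol/h, ξ₁ = 180.9 lbmol/h.
Outlet amounts (n = n₀ + Σ ν·ξ):
  F: 663.2 − 1(180.9) − 2(83.96) = 314.4
  A: 0 + 2(180.9) = 361.9
  C: 0 + 1(83.96) = 83.96

362 lbmol/h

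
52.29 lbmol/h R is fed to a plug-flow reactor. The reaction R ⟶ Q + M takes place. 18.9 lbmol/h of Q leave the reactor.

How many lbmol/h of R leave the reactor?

For Q: n = n₀ + 1ξ → 18.9 = 0 + 1ξ, giving ξ = 18.9 lbmol/h.
Outlet amounts (n = n₀ + ν ξ):
  R: 52.29 − 1(18.9) = 33.39
  Q: 0 + 1(18.9) = 18.9
  M: 0 + 1(18.9) = 18.9

33.4 lbmol/h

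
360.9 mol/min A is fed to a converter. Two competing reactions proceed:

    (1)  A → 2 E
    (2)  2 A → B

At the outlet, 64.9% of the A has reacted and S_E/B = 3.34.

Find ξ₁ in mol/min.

ξ₁ = 107 mol/min

Conversion of A: A consumed = 0.649 × 360.9 = 234.2 mol/min = 1ξ₁ + 2ξ₂.
Selectivity: 2ξ₁ / (1ξ₂) = 3.34 → ξ₁ = 1.67 ξ₂.
Substitute: (1·1.67 + 2) ξ₂ = 234.2 → ξ₂ = 63.82 mol/min, ξ₁ = 106.6 mol/min.
Outlet amounts (n = n₀ + Σ ν·ξ):
  A: 360.9 − 1(106.6) − 2(63.82) = 126.7
  E: 0 + 2(106.6) = 213.2
  B: 0 + 1(63.82) = 63.82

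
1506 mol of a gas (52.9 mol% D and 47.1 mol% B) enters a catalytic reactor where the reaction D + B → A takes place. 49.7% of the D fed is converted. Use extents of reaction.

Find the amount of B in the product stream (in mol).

D reacted = 0.497 × 796.7 = 395.9 mol; ν_D = −1, so ξ = 395.9/1 = 395.9 mol.
Outlet amounts (n = n₀ + ν ξ):
  D: 796.7 − 1(395.9) = 400.7
  B: 709.3 − 1(395.9) = 313.4
  A: 0 + 1(395.9) = 395.9

313 mol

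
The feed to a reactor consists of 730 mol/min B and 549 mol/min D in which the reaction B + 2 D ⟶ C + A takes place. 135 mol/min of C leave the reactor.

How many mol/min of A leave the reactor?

135 mol/min

For C: n = n₀ + 1ξ → 135 = 0 + 1ξ, giving ξ = 135 mol/min.
Outlet amounts (n = n₀ + ν ξ):
  B: 730 − 1(135) = 595
  D: 549 − 2(135) = 279
  C: 0 + 1(135) = 135
  A: 0 + 1(135) = 135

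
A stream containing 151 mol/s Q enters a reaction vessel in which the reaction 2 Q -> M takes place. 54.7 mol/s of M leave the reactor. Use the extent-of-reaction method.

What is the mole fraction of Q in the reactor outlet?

0.432

For M: n = n₀ + 1ξ → 54.7 = 0 + 1ξ, giving ξ = 54.7 mol/s.
Outlet amounts (n = n₀ + ν ξ):
  Q: 151 − 2(54.7) = 41.6
  M: 0 + 1(54.7) = 54.7
Total out = 96.3 mol/s; y_Q = 41.6 / 96.3 = 0.432.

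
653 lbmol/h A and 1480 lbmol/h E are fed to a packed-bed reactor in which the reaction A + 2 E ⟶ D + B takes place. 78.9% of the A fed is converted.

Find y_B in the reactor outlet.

0.318

A reacted = 0.789 × 653 = 515.2 lbmol/h; ν_A = −1, so ξ = 515.2/1 = 515.2 lbmol/h.
Outlet amounts (n = n₀ + ν ξ):
  A: 653 − 1(515.2) = 137.8
  E: 1480 − 2(515.2) = 449.6
  D: 0 + 1(515.2) = 515.2
  B: 0 + 1(515.2) = 515.2
Total out = 1618 lbmol/h; y_B = 515.2 / 1618 = 0.3185.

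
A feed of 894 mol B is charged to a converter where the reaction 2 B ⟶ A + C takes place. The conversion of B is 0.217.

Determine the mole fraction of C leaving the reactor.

0.108

B reacted = 0.217 × 894 = 194 mol; ν_B = −2, so ξ = 194/2 = 97 mol.
Outlet amounts (n = n₀ + ν ξ):
  B: 894 − 2(97) = 700
  A: 0 + 1(97) = 97
  C: 0 + 1(97) = 97
Total out = 894 mol; y_C = 97 / 894 = 0.1085.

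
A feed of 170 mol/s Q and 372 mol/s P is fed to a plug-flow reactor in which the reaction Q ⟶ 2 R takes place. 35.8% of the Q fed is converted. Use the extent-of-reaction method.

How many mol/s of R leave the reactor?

Q reacted = 0.358 × 170 = 60.86 mol/s; ν_Q = −1, so ξ = 60.86/1 = 60.86 mol/s.
Outlet amounts (n = n₀ + ν ξ):
  Q: 170 − 1(60.86) = 109.1
  R: 0 + 2(60.86) = 121.7
  P: 372 (inert)

122 mol/s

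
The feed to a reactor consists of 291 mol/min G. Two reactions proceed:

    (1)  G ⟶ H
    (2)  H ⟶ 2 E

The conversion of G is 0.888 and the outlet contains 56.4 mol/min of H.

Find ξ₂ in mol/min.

Conversion of G: G consumed = 1ξ₁ = 0.888 × 291 → ξ₁ = 258.4 mol/min.
H balance: n_H = 0 + 1ξ₁ − 1ξ₂ = 56.4 → ξ₂ = (1·258.4 − 56.4)/1 = 202 mol/min.
Outlet amounts (n = n₀ + Σ ν·ξ):
  G: 291 − 1(258.4) = 32.59
  H: 0 + 1(258.4) − 1(202) = 56.4
  E: 0 + 2(202) = 404

ξ₂ = 202 mol/min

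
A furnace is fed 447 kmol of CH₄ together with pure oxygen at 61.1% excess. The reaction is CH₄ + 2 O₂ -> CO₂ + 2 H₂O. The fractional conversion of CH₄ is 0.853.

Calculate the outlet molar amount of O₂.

Stoichiometric O₂ = 2 × 447 = 894 kmol; O₂ fed = 894 × 1.611 = 1440 kmol.
Fuel reacted = 0.853 × 447 → ξ = 381.3 kmol.
Outlet (n = n₀ + ν ξ):
  CH₄: 447 − 1(381.3) = 65.71
  O₂: 1440 − 2(381.3) = 677.7
  CO₂: 0 + 1(381.3) = 381.3
  H₂O: 0 + 2(381.3) = 762.6

678 kmol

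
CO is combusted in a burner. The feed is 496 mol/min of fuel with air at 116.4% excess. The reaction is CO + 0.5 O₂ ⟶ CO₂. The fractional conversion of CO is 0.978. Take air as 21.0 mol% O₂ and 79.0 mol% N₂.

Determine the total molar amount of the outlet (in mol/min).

Stoichiometric O₂ = 0.5 × 496 = 248 mol/min; O₂ fed = 248 × 2.164 = 536.7 mol/min.
N₂ fed = 536.7 × 79/21 = 2019 mol/min.
Fuel reacted = 0.978 × 496 → ξ = 485.1 mol/min.
Outlet (n = n₀ + ν ξ):
  CO: 496 − 1(485.1) = 10.91
  O₂: 536.7 − 0.5(485.1) = 294.1
  N₂: 2019 (inert)
  CO₂: 0 + 1(485.1) = 485.1
Total out = 10.91 + 294.1 + 2019 + 485.1 = 2809 mol/min.

2810 mol/min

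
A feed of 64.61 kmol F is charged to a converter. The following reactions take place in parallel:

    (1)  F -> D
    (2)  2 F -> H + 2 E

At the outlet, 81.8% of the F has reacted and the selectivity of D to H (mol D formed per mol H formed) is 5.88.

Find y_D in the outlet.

Conversion of F: F consumed = 0.818 × 64.61 = 52.85 kmol = 1ξ₁ + 2ξ₂.
Selectivity: 1ξ₁ / (1ξ₂) = 5.88 → ξ₁ = 5.88 ξ₂.
Substitute: (1·5.88 + 2) ξ₂ = 52.85 → ξ₂ = 6.707 kmol, ξ₁ = 39.44 kmol.
Outlet amounts (n = n₀ + Σ ν·ξ):
  F: 64.61 − 1(39.44) − 2(6.707) = 11.76
  D: 0 + 1(39.44) = 39.44
  H: 0 + 1(6.707) = 6.707
  E: 0 + 2(6.707) = 13.41
Total out = 71.32 kmol; y_D = 39.44 / 71.32 = 0.553.

0.553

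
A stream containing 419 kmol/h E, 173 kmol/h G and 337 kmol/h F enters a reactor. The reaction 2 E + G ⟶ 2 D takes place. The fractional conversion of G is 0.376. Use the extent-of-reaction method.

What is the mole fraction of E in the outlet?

0.334

G reacted = 0.376 × 173 = 65.05 kmol/h; ν_G = −1, so ξ = 65.05/1 = 65.05 kmol/h.
Outlet amounts (n = n₀ + ν ξ):
  E: 419 − 2(65.05) = 288.9
  G: 173 − 1(65.05) = 108
  D: 0 + 2(65.05) = 130.1
  F: 337 (inert)
Total out = 864 kmol/h; y_E = 288.9 / 864 = 0.3344.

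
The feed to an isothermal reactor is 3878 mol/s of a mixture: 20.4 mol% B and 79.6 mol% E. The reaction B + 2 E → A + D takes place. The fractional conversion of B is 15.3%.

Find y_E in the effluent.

B reacted = 0.153 × 791.1 = 121 mol/s; ν_B = −1, so ξ = 121/1 = 121 mol/s.
Outlet amounts (n = n₀ + ν ξ):
  B: 791.1 − 1(121) = 670.1
  E: 3087 − 2(121) = 2845
  A: 0 + 1(121) = 121
  D: 0 + 1(121) = 121
Total out = 3757 mol/s; y_E = 2845 / 3757 = 0.7572.

0.757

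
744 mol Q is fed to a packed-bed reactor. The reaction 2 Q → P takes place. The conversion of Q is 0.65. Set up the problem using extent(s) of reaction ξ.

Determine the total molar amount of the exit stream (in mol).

Q reacted = 0.65 × 744 = 483.6 mol; ν_Q = −2, so ξ = 483.6/2 = 241.8 mol.
Outlet amounts (n = n₀ + ν ξ):
  Q: 744 − 2(241.8) = 260.4
  P: 0 + 1(241.8) = 241.8
Total out = 260.4 + 241.8 = 502.2 mol.

502 mol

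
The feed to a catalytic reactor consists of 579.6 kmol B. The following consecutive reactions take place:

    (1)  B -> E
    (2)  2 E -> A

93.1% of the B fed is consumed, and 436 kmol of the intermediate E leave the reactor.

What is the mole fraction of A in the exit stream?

Conversion of B: B consumed = 1ξ₁ = 0.931 × 579.6 → ξ₁ = 539.6 kmol.
E balance: n_E = 0 + 1ξ₁ − 2ξ₂ = 436 → ξ₂ = (1·539.6 − 436)/2 = 51.8 kmol.
Outlet amounts (n = n₀ + Σ ν·ξ):
  B: 579.6 − 1(539.6) = 39.99
  E: 0 + 1(539.6) − 2(51.8) = 436
  A: 0 + 1(51.8) = 51.8
Total out = 527.8 kmol; y_A = 51.8 / 527.8 = 0.09815.

0.0982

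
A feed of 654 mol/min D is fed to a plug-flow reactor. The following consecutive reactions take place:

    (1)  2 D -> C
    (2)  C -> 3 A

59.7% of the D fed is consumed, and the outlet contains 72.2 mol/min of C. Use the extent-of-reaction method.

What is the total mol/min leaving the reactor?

Conversion of D: D consumed = 2ξ₁ = 0.597 × 654 → ξ₁ = 195.2 mol/min.
C balance: n_C = 0 + 1ξ₁ − 1ξ₂ = 72.2 → ξ₂ = (1·195.2 − 72.2)/1 = 123 mol/min.
Outlet amounts (n = n₀ + Σ ν·ξ):
  D: 654 − 2(195.2) = 263.6
  C: 0 + 1(195.2) − 1(123) = 72.2
  A: 0 + 3(123) = 369.1
Total out = 263.6 + 72.2 + 369.1 = 704.8 mol/min.

705 mol/min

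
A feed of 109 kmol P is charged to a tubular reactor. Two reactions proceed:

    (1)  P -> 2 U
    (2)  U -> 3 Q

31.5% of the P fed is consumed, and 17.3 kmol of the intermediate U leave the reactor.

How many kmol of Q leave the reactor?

Conversion of P: P consumed = 1ξ₁ = 0.315 × 109 → ξ₁ = 34.34 kmol.
U balance: n_U = 0 + 2ξ₁ − 1ξ₂ = 17.3 → ξ₂ = (2·34.34 − 17.3)/1 = 51.37 kmol.
Outlet amounts (n = n₀ + Σ ν·ξ):
  P: 109 − 1(34.34) = 74.66
  U: 0 + 2(34.34) − 1(51.37) = 17.3
  Q: 0 + 3(51.37) = 154.1

154 kmol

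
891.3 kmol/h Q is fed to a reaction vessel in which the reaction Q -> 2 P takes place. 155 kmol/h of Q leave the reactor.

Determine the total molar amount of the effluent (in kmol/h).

1630 kmol/h

For Q: n = n₀ − 1ξ → 155 = 891.3 − 1ξ, giving ξ = 736.3 kmol/h.
Outlet amounts (n = n₀ + ν ξ):
  Q: 891.3 − 1(736.3) = 155
  P: 0 + 2(736.3) = 1473
Total out = 155 + 1473 = 1628 kmol/h.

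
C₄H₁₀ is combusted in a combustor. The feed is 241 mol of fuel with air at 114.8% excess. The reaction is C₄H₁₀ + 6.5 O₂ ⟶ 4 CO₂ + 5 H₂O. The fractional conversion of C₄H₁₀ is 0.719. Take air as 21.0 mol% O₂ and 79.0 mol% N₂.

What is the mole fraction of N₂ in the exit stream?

0.766

Stoichiometric O₂ = 6.5 × 241 = 1566 mol; O₂ fed = 1566 × 2.148 = 3365 mol.
N₂ fed = 3365 × 79/21 = 12660 mol.
Fuel reacted = 0.719 × 241 → ξ = 173.3 mol.
Outlet (n = n₀ + ν ξ):
  C₄H₁₀: 241 − 1(173.3) = 67.72
  O₂: 3365 − 6.5(173.3) = 2239
  N₂: 12660 (inert)
  CO₂: 0 + 4(173.3) = 693.1
  H₂O: 0 + 5(173.3) = 866.4
Total out = 16520 mol; y_N₂ = 12660 / 16520 = 0.7661.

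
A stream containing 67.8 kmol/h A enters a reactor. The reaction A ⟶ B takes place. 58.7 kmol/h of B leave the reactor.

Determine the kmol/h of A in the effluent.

For B: n = n₀ + 1ξ → 58.7 = 0 + 1ξ, giving ξ = 58.7 kmol/h.
Outlet amounts (n = n₀ + ν ξ):
  A: 67.8 − 1(58.7) = 9.1
  B: 0 + 1(58.7) = 58.7

9.1 kmol/h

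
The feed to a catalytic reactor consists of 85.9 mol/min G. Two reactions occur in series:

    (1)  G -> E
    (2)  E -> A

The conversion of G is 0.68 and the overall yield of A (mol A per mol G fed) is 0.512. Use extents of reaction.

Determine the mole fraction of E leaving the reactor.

Conversion of G: G consumed = 1ξ₁ = 0.68 × 85.9 → ξ₁ = 58.41 mol/min.
Yield of A: 1ξ₂ / 85.9 = 0.512 → ξ₂ = 43.98 mol/min.
Outlet amounts (n = n₀ + Σ ν·ξ):
  G: 85.9 − 1(58.41) = 27.49
  E: 0 + 1(58.41) − 1(43.98) = 14.43
  A: 0 + 1(43.98) = 43.98
Total out = 85.9 mol/min; y_E = 14.43 / 85.9 = 0.168.

0.168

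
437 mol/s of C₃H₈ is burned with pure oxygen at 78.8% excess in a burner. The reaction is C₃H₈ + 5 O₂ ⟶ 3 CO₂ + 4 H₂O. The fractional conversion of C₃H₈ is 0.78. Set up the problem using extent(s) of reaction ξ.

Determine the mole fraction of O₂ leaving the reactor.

0.47

Stoichiometric O₂ = 5 × 437 = 2185 mol/s; O₂ fed = 2185 × 1.788 = 3907 mol/s.
Fuel reacted = 0.78 × 437 → ξ = 340.9 mol/s.
Outlet (n = n₀ + ν ξ):
  C₃H₈: 437 − 1(340.9) = 96.14
  O₂: 3907 − 5(340.9) = 2202
  CO₂: 0 + 3(340.9) = 1023
  H₂O: 0 + 4(340.9) = 1363
Total out = 4685 mol/s; y_O₂ = 2202 / 4685 = 0.4701.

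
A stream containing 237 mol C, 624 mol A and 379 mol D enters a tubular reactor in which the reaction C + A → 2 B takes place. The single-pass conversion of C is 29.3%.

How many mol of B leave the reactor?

139 mol

C reacted = 0.293 × 237 = 69.44 mol; ν_C = −1, so ξ = 69.44/1 = 69.44 mol.
Outlet amounts (n = n₀ + ν ξ):
  C: 237 − 1(69.44) = 167.6
  A: 624 − 1(69.44) = 554.6
  B: 0 + 2(69.44) = 138.9
  D: 379 (inert)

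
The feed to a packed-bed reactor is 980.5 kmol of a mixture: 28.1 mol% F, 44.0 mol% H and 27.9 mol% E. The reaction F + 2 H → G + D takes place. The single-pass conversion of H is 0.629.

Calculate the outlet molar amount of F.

H reacted = 0.629 × 431.4 = 271.4 kmol; ν_H = −2, so ξ = 271.4/2 = 135.7 kmol.
Outlet amounts (n = n₀ + ν ξ):
  F: 275.5 − 1(135.7) = 139.8
  H: 431.4 − 2(135.7) = 160.1
  G: 0 + 1(135.7) = 135.7
  D: 0 + 1(135.7) = 135.7
  E: 273.6 (inert)

140 kmol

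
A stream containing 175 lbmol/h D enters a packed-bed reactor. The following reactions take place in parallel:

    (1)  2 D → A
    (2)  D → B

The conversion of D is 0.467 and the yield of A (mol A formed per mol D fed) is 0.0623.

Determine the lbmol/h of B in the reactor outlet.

Yield of A: 1ξ₁ / 175 = 0.0623 → ξ₁ = 10.9 lbmol/h.
Conversion of D: 2ξ₁ + 1ξ₂ = 0.467 × 175 = 81.73 → ξ₂ = 59.92 lbmol/h.
Outlet amounts (n = n₀ + Σ ν·ξ):
  D: 175 − 2(10.9) − 1(59.92) = 93.27
  A: 0 + 1(10.9) = 10.9
  B: 0 + 1(59.92) = 59.92

59.9 lbmol/h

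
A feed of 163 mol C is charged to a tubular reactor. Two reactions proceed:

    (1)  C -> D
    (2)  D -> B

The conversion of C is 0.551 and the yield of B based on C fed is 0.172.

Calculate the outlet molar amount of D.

61.8 mol

Conversion of C: C consumed = 1ξ₁ = 0.551 × 163 → ξ₁ = 89.81 mol.
Yield of B: 1ξ₂ / 163 = 0.172 → ξ₂ = 28.04 mol.
Outlet amounts (n = n₀ + Σ ν·ξ):
  C: 163 − 1(89.81) = 73.19
  D: 0 + 1(89.81) − 1(28.04) = 61.78
  B: 0 + 1(28.04) = 28.04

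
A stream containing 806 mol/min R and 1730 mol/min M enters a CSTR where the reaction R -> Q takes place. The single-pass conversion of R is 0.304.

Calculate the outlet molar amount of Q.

245 mol/min

R reacted = 0.304 × 806 = 245 mol/min; ν_R = −1, so ξ = 245/1 = 245 mol/min.
Outlet amounts (n = n₀ + ν ξ):
  R: 806 − 1(245) = 561
  Q: 0 + 1(245) = 245
  M: 1730 (inert)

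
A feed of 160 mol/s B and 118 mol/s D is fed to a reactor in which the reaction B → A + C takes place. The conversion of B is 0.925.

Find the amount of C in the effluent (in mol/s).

B reacted = 0.925 × 160 = 148 mol/s; ν_B = −1, so ξ = 148/1 = 148 mol/s.
Outlet amounts (n = n₀ + ν ξ):
  B: 160 − 1(148) = 12
  A: 0 + 1(148) = 148
  C: 0 + 1(148) = 148
  D: 118 (inert)

148 mol/s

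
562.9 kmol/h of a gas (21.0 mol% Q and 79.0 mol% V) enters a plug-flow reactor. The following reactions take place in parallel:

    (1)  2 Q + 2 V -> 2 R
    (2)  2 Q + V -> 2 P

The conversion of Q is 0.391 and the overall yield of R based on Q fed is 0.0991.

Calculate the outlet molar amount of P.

Yield of R: 2ξ₁ / 118.2 = 0.0991 → ξ₁ = 5.857 kmol/h.
Conversion of Q: 2ξ₁ + 2ξ₂ = 0.391 × 118.2 = 46.22 → ξ₂ = 17.25 kmol/h.
Outlet amounts (n = n₀ + Σ ν·ξ):
  Q: 118.2 − 2(5.857) − 2(17.25) = 71.99
  V: 444.7 − 2(5.857) − 1(17.25) = 415.7
  R: 0 + 2(5.857) = 11.71
  P: 0 + 2(17.25) = 34.51

34.5 kmol/h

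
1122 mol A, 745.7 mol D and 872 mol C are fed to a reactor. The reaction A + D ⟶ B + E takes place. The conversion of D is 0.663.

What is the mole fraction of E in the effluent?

0.18

D reacted = 0.663 × 745.7 = 494.4 mol; ν_D = −1, so ξ = 494.4/1 = 494.4 mol.
Outlet amounts (n = n₀ + ν ξ):
  A: 1122 − 1(494.4) = 627.6
  D: 745.7 − 1(494.4) = 251.3
  B: 0 + 1(494.4) = 494.4
  E: 0 + 1(494.4) = 494.4
  C: 872 (inert)
Total out = 2740 mol; y_E = 494.4 / 2740 = 0.1805.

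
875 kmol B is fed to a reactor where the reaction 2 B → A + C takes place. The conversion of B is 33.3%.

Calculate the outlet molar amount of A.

146 kmol

B reacted = 0.333 × 875 = 291.4 kmol; ν_B = −2, so ξ = 291.4/2 = 145.7 kmol.
Outlet amounts (n = n₀ + ν ξ):
  B: 875 − 2(145.7) = 583.6
  A: 0 + 1(145.7) = 145.7
  C: 0 + 1(145.7) = 145.7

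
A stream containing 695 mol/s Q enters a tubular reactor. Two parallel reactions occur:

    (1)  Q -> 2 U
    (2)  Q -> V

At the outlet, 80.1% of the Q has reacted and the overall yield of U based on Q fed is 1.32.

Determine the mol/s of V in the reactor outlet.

Yield of U: 2ξ₁ / 695 = 1.32 → ξ₁ = 458.7 mol/s.
Conversion of Q: 1ξ₁ + 1ξ₂ = 0.801 × 695 = 556.7 → ξ₂ = 98 mol/s.
Outlet amounts (n = n₀ + Σ ν·ξ):
  Q: 695 − 1(458.7) − 1(98) = 138.3
  U: 0 + 2(458.7) = 917.4
  V: 0 + 1(98) = 98

98 mol/s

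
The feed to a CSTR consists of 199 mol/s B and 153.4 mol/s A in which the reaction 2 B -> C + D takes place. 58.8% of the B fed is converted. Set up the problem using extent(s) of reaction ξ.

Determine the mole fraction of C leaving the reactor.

0.166

B reacted = 0.588 × 199 = 117 mol/s; ν_B = −2, so ξ = 117/2 = 58.51 mol/s.
Outlet amounts (n = n₀ + ν ξ):
  B: 199 − 2(58.51) = 81.99
  C: 0 + 1(58.51) = 58.51
  D: 0 + 1(58.51) = 58.51
  A: 153.4 (inert)
Total out = 352.4 mol/s; y_C = 58.51 / 352.4 = 0.166.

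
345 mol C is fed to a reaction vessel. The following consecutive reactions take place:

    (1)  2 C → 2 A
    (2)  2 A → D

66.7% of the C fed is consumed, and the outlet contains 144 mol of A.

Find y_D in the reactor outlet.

Conversion of C: C consumed = 2ξ₁ = 0.667 × 345 → ξ₁ = 115.1 mol.
A balance: n_A = 0 + 2ξ₁ − 2ξ₂ = 144 → ξ₂ = (2·115.1 − 144)/2 = 43.06 mol.
Outlet amounts (n = n₀ + Σ ν·ξ):
  C: 345 − 2(115.1) = 114.9
  A: 0 + 2(115.1) − 2(43.06) = 144
  D: 0 + 1(43.06) = 43.06
Total out = 301.9 mol; y_D = 43.06 / 301.9 = 0.1426.

0.143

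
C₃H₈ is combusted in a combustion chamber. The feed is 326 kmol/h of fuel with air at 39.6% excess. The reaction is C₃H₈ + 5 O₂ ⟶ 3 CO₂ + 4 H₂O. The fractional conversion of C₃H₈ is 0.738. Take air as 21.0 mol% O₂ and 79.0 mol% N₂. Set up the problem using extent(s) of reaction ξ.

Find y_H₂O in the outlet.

Stoichiometric O₂ = 5 × 326 = 1630 kmol/h; O₂ fed = 1630 × 1.396 = 2275 kmol/h.
N₂ fed = 2275 × 79/21 = 8560 kmol/h.
Fuel reacted = 0.738 × 326 → ξ = 240.6 kmol/h.
Outlet (n = n₀ + ν ξ):
  C₃H₈: 326 − 1(240.6) = 85.41
  O₂: 2275 − 5(240.6) = 1073
  N₂: 8560 (inert)
  CO₂: 0 + 3(240.6) = 721.8
  H₂O: 0 + 4(240.6) = 962.4
Total out = 11400 kmol/h; y_H₂O = 962.4 / 11400 = 0.0844.

0.0844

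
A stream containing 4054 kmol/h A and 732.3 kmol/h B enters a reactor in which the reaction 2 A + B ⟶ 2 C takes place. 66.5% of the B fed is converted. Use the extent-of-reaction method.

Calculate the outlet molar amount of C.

974 kmol/h

B reacted = 0.665 × 732.3 = 487 kmol/h; ν_B = −1, so ξ = 487/1 = 487 kmol/h.
Outlet amounts (n = n₀ + ν ξ):
  A: 4054 − 2(487) = 3080
  B: 732.3 − 1(487) = 245.3
  C: 0 + 2(487) = 974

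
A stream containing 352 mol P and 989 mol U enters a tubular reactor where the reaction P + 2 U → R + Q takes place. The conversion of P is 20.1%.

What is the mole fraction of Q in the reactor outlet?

0.0557

P reacted = 0.201 × 352 = 70.75 mol; ν_P = −1, so ξ = 70.75/1 = 70.75 mol.
Outlet amounts (n = n₀ + ν ξ):
  P: 352 − 1(70.75) = 281.2
  U: 989 − 2(70.75) = 847.5
  R: 0 + 1(70.75) = 70.75
  Q: 0 + 1(70.75) = 70.75
Total out = 1270 mol; y_Q = 70.75 / 1270 = 0.0557.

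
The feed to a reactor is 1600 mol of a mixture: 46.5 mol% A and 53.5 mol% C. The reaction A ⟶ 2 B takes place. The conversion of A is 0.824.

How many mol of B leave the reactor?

1230 mol

A reacted = 0.824 × 744 = 613.1 mol; ν_A = −1, so ξ = 613.1/1 = 613.1 mol.
Outlet amounts (n = n₀ + ν ξ):
  A: 744 − 1(613.1) = 130.9
  B: 0 + 2(613.1) = 1226
  C: 856 (inert)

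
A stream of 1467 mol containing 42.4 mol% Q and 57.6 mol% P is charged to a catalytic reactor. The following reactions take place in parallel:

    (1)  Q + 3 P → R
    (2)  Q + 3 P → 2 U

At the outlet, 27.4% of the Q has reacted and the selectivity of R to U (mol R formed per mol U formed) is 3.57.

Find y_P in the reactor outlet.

Conversion of Q: Q consumed = 0.274 × 622 = 170.4 mol = 1ξ₁ + 1ξ₂.
Selectivity: 1ξ₁ / (2ξ₂) = 3.57 → ξ₁ = 7.14 ξ₂.
Substitute: (1·7.14 + 1) ξ₂ = 170.4 → ξ₂ = 20.94 mol, ξ₁ = 149.5 mol.
Outlet amounts (n = n₀ + Σ ν·ξ):
  Q: 622 − 1(149.5) − 1(20.94) = 451.6
  P: 845 − 3(149.5) − 3(20.94) = 333.7
  R: 0 + 1(149.5) = 149.5
  U: 0 + 2(20.94) = 41.87
Total out = 976.6 mol; y_P = 333.7 / 976.6 = 0.3417.

0.342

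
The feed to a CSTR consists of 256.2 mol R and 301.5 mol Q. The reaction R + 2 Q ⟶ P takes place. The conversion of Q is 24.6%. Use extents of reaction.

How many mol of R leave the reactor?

219 mol

Q reacted = 0.246 × 301.5 = 74.17 mol; ν_Q = −2, so ξ = 74.17/2 = 37.08 mol.
Outlet amounts (n = n₀ + ν ξ):
  R: 256.2 − 1(37.08) = 219.1
  Q: 301.5 − 2(37.08) = 227.3
  P: 0 + 1(37.08) = 37.08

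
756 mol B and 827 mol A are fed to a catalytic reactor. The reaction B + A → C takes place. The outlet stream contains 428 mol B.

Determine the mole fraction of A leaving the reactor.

For B: n = n₀ − 1ξ → 428 = 756 − 1ξ, giving ξ = 328 mol.
Outlet amounts (n = n₀ + ν ξ):
  B: 756 − 1(328) = 428
  A: 827 − 1(328) = 499
  C: 0 + 1(328) = 328
Total out = 1255 mol; y_A = 499 / 1255 = 0.3976.

0.398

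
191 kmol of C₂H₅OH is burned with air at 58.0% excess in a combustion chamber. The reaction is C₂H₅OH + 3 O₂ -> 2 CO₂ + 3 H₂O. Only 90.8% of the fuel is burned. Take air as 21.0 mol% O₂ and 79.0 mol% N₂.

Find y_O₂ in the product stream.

0.0824

Stoichiometric O₂ = 3 × 191 = 573 kmol; O₂ fed = 573 × 1.580 = 905.3 kmol.
N₂ fed = 905.3 × 79/21 = 3406 kmol.
Fuel reacted = 0.908 × 191 → ξ = 173.4 kmol.
Outlet (n = n₀ + ν ξ):
  C₂H₅OH: 191 − 1(173.4) = 17.57
  O₂: 905.3 − 3(173.4) = 385.1
  N₂: 3406 (inert)
  CO₂: 0 + 2(173.4) = 346.9
  H₂O: 0 + 3(173.4) = 520.3
Total out = 4676 kmol; y_O₂ = 385.1 / 4676 = 0.08235.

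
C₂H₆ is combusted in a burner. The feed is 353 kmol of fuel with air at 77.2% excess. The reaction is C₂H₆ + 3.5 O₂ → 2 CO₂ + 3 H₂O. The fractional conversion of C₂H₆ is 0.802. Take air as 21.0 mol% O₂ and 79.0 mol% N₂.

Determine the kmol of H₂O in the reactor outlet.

Stoichiometric O₂ = 3.5 × 353 = 1236 kmol; O₂ fed = 1236 × 1.772 = 2189 kmol.
N₂ fed = 2189 × 79/21 = 8236 kmol.
Fuel reacted = 0.802 × 353 → ξ = 283.1 kmol.
Outlet (n = n₀ + ν ξ):
  C₂H₆: 353 − 1(283.1) = 69.89
  O₂: 2189 − 3.5(283.1) = 1198
  N₂: 8236 (inert)
  CO₂: 0 + 2(283.1) = 566.2
  H₂O: 0 + 3(283.1) = 849.3

849 kmol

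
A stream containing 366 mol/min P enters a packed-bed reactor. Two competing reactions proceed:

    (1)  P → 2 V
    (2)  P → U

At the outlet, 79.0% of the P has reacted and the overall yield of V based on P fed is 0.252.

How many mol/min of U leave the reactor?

243 mol/min

Yield of V: 2ξ₁ / 366 = 0.252 → ξ₁ = 46.12 mol/min.
Conversion of P: 1ξ₁ + 1ξ₂ = 0.79 × 366 = 289.1 → ξ₂ = 243 mol/min.
Outlet amounts (n = n₀ + Σ ν·ξ):
  P: 366 − 1(46.12) − 1(243) = 76.86
  V: 0 + 2(46.12) = 92.23
  U: 0 + 1(243) = 243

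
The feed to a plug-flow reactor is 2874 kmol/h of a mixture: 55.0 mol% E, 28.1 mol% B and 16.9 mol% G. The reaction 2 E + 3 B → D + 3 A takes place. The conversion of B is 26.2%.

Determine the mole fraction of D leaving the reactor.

0.0252

B reacted = 0.262 × 807.6 = 211.6 kmol/h; ν_B = −3, so ξ = 211.6/3 = 70.53 kmol/h.
Outlet amounts (n = n₀ + ν ξ):
  E: 1581 − 2(70.53) = 1440
  B: 807.6 − 3(70.53) = 596
  D: 0 + 1(70.53) = 70.53
  A: 0 + 3(70.53) = 211.6
  G: 485.7 (inert)
Total out = 2803 kmol/h; y_D = 70.53 / 2803 = 0.02516.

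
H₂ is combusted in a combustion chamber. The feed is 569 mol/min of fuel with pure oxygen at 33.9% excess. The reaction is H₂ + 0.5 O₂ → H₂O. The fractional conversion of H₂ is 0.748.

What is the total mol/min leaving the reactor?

737 mol/min

Stoichiometric O₂ = 0.5 × 569 = 284.5 mol/min; O₂ fed = 284.5 × 1.339 = 380.9 mol/min.
Fuel reacted = 0.748 × 569 → ξ = 425.6 mol/min.
Outlet (n = n₀ + ν ξ):
  H₂: 569 − 1(425.6) = 143.4
  O₂: 380.9 − 0.5(425.6) = 168.1
  H₂O: 0 + 1(425.6) = 425.6
Total out = 143.4 + 168.1 + 425.6 = 737.1 mol/min.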